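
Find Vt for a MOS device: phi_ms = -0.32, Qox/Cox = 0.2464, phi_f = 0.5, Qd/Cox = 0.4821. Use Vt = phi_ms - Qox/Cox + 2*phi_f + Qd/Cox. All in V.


Step 1: Vt = phi_ms - Qox/Cox + 2*phi_f + Qd/Cox
Step 2: Vt = -0.32 - 0.2464 + 2*0.5 + 0.4821
Step 3: Vt = -0.32 - 0.2464 + 1.0 + 0.4821
Step 4: Vt = 0.9157 V

0.9157


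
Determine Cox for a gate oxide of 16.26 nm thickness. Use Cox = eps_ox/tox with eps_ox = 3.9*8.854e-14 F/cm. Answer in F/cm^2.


Step 1: eps_ox = 3.9 * 8.854e-14 = 3.45306e-13 F/cm
Step 2: tox in cm = 16.26 nm * 1e-7 = 1.6260e-06 cm
Step 3: Cox = 3.45306e-13 / 1.6260e-06 = 2.12e-07 F/cm^2

2.12e-07


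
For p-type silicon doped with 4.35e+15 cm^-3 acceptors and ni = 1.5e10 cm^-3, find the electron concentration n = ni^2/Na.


Step 1: Majority hole concentration p ≈ Na = 4.35e+15 cm^-3
Step 2: n = ni^2 / Na = (1.5e10)^2 / 4.35e+15
Step 3: n = 5.17e+04 cm^-3

5.17e+04


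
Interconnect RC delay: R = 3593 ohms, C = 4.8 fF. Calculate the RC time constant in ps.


Step 1: tau = R * C
Step 2: tau = 3593 * 4.8 fF = 3593 * 4.8e-15 F
Step 3: tau = 1.72464e-11 s = 17.2464 ps

17.2464


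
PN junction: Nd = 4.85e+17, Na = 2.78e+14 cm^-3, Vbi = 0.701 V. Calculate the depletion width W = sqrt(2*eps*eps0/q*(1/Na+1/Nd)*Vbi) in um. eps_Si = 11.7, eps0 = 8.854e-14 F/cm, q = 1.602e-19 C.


Step 1: 1/Na + 1/Nd = 1/2.78e+14 + 1/4.85e+17 = 3.59918e-15
Step 2: 2*eps*eps0/q = 2*11.7*8.854e-14/1.602e-19 = 1.293281e+07
Step 3: W^2 = 1.293281e+07 * 3.59918e-15 * 0.701 = 3.26298e-08
Step 4: W = sqrt(3.26298e-08) = 1.806e-04 cm = 1.806 um

1.806


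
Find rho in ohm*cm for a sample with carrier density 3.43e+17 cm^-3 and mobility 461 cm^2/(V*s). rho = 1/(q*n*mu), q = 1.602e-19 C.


Step 1: sigma = q * n * mu = 1.602e-19 * 3.43e+17 * 461 = 2.53313e+01 S/cm
Step 2: rho = 1 / sigma = 1 / 2.53313e+01 = 0.03948 ohm*cm

0.03948


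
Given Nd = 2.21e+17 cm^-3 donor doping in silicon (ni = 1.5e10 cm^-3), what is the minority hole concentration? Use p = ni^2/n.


Step 1: Since Nd >> ni, n ≈ Nd = 2.21e+17 cm^-3
Step 2: p = ni^2 / n = (1.5e10)^2 / 2.21e+17
Step 3: p = 2.25e20 / 2.21e+17 = 1.02e+03 cm^-3

1.02e+03


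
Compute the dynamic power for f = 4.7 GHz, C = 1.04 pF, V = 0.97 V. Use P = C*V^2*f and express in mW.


Step 1: V^2 = 0.97^2 = 0.9409 V^2
Step 2: P = C*V^2*f = 1.04e-12 F * 0.9409 * 4.7e9 Hz
Step 3: P = 4.5991192e-03 W
Step 4: P = 4.599 mW

4.599


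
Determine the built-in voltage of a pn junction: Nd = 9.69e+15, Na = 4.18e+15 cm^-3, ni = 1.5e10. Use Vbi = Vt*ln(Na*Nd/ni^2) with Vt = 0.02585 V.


Step 1: Compute Na*Nd/ni^2 = 4.18e+15 * 9.69e+15 / (1.5e10)^2 = 1.8002e+11
Step 2: ln(1.8002e+11) = 25.9163
Step 3: Vbi = 0.02585 * 25.9163 = 0.67 V

0.67


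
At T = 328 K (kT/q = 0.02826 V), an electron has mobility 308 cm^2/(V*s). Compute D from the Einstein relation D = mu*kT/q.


Step 1: D = mu * (kT/q)
Step 2: D = 308 * 0.02826
Step 3: D = 8.7 cm^2/s

8.7


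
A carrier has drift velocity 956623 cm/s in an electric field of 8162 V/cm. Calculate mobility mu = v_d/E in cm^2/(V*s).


Step 1: mu = v_d / E
Step 2: mu = 956623 / 8162
Step 3: mu = 117.2 cm^2/(V*s)

117.2


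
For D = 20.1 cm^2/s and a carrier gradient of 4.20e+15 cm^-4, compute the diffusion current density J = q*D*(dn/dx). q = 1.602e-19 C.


Step 1: J = q * D * (dn/dx)
Step 2: J = 1.602e-19 * 20.1 * 4.20e+15
Step 3: J = 1.35e-02 A/cm^2

1.35e-02


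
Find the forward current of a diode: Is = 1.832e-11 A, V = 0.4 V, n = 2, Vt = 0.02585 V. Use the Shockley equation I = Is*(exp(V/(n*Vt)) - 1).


Step 1: V/(n*Vt) = 0.4/(2*0.02585) = 7.7369
Step 2: exp(7.7369) = 2.2914e+03
Step 3: I = 1.832e-11 * (2.2914e+03 - 1) = 4.20e-08 A

4.20e-08


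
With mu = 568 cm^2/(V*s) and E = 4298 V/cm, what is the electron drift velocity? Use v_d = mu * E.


Step 1: v_d = mu * E
Step 2: v_d = 568 * 4298 = 2441264
Step 3: v_d = 2.44e+06 cm/s

2.44e+06


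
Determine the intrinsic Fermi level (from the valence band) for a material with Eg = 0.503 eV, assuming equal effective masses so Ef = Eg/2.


Step 1: For an intrinsic semiconductor, the Fermi level sits at midgap.
Step 2: Ef = Eg / 2 = 0.503 / 2 = 0.2515 eV

0.2515


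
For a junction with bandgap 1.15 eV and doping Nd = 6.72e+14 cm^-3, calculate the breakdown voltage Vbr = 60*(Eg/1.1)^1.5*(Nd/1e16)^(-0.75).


Step 1: Eg/1.1 = 1.15/1.1 = 1.045455
Step 2: (Eg/1.1)^1.5 = 1.045455^1.5 = 1.068952
Step 3: (Nd/1e16)^(-0.75) = (0.0672)^(-0.75) = 7.576577
Step 4: Vbr = 60 * 1.068952 * 7.576577 = 485.9 V

485.9


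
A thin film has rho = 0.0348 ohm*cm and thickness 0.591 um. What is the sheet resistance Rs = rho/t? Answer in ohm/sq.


Step 1: Convert thickness to cm: t = 0.591 um = 5.9100e-05 cm
Step 2: Rs = rho / t = 0.0348 / 5.9100e-05
Step 3: Rs = 588.8 ohm/sq

588.8


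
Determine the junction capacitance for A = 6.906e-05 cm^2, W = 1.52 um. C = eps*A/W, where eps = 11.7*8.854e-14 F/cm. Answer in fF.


Step 1: eps_Si = 11.7 * 8.854e-14 = 1.035918e-12 F/cm
Step 2: W in cm = 1.52 * 1e-4 = 1.52e-04 cm
Step 3: C = 1.035918e-12 * 6.906e-05 / 1.52e-04 = 4.706612e-13 F
Step 4: C = 470.66 fF

470.66


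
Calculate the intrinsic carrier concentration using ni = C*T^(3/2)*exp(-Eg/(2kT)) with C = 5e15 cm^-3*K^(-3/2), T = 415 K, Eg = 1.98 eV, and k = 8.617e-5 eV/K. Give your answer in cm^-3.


Step 1: Compute kT = 8.617e-5 * 415 = 0.03576055 eV
Step 2: Exponent = -Eg/(2kT) = -1.98/(2*0.03576055) = -27.68414
Step 3: T^(3/2) = 415^1.5 = 8454.19
Step 4: ni = 5e15 * 8454.19 * exp(-27.68414) = 4.01e+07 cm^-3

4.01e+07


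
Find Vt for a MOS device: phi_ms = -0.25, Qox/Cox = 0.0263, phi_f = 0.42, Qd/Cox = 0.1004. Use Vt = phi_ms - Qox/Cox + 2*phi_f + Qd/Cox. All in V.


Step 1: Vt = phi_ms - Qox/Cox + 2*phi_f + Qd/Cox
Step 2: Vt = -0.25 - 0.0263 + 2*0.42 + 0.1004
Step 3: Vt = -0.25 - 0.0263 + 0.84 + 0.1004
Step 4: Vt = 0.6641 V

0.6641


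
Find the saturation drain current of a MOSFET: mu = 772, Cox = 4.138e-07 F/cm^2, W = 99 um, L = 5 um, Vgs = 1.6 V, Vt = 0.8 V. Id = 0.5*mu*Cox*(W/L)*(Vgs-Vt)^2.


Step 1: Overdrive voltage Vov = Vgs - Vt = 1.6 - 0.8 = 0.8 V
Step 2: W/L = 99/5 = 19.8
Step 3: Id = 0.5 * 772 * 4.138e-07 * 19.8 * 0.8^2
Step 4: Id = 2.02e-03 A

2.02e-03


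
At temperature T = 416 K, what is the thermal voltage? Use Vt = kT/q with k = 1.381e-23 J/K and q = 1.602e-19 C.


Step 1: kT = 1.381e-23 * 416 = 5.74496e-21 J
Step 2: Vt = kT/q = 5.74496e-21 / 1.602e-19
Step 3: Vt = 0.03586 V

0.03586


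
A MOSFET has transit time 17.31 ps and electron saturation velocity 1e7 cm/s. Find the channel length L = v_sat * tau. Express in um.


Step 1: tau in seconds = 17.31 ps * 1e-12 = 1.7310e-11 s
Step 2: L = v_sat * tau = 1e7 * 1.7310e-11 = 1.7310e-04 cm
Step 3: L in um = 1.7310e-04 * 1e4 = 1.731 um

1.731


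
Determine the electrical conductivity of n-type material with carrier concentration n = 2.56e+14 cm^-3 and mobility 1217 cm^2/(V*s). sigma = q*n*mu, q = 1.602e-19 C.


Step 1: sigma = q * n * mu
Step 2: sigma = 1.602e-19 * 2.56e+14 * 1217
Step 3: sigma = 4.991e-02 S/cm

4.991e-02


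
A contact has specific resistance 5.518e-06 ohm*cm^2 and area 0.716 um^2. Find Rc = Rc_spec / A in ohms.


Step 1: Convert area to cm^2: 0.716 um^2 = 7.1600e-09 cm^2
Step 2: Rc = Rc_spec / A = 5.518e-06 / 7.1600e-09
Step 3: Rc = 7.71e+02 ohms

7.71e+02


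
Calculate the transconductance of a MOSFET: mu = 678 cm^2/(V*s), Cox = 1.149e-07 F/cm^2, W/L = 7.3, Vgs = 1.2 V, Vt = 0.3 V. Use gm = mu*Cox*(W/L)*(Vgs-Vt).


Step 1: Vov = Vgs - Vt = 1.2 - 0.3 = 0.9 V
Step 2: gm = mu * Cox * (W/L) * Vov
Step 3: gm = 678 * 1.149e-07 * 7.3 * 0.9 = 5.12e-04 S

5.12e-04


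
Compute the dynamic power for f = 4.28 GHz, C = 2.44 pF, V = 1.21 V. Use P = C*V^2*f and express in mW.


Step 1: V^2 = 1.21^2 = 1.4641 V^2
Step 2: P = C*V^2*f = 2.44e-12 F * 1.4641 * 4.28e9 Hz
Step 3: P = 1.528988912e-02 W
Step 4: P = 15.29 mW

15.29


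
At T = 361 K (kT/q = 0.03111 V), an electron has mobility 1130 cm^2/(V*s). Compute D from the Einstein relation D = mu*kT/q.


Step 1: D = mu * (kT/q)
Step 2: D = 1130 * 0.03111
Step 3: D = 35.15 cm^2/s

35.15


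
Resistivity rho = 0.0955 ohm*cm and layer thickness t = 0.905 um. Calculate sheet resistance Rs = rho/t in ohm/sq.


Step 1: Convert thickness to cm: t = 0.905 um = 9.0500e-05 cm
Step 2: Rs = rho / t = 0.0955 / 9.0500e-05
Step 3: Rs = 1055.2 ohm/sq

1055.2


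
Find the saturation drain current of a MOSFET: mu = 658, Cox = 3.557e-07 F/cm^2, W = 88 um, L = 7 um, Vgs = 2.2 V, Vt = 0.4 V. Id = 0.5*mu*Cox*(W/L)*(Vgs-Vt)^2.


Step 1: Overdrive voltage Vov = Vgs - Vt = 2.2 - 0.4 = 1.8 V
Step 2: W/L = 88/7 = 12.5714
Step 3: Id = 0.5 * 658 * 3.557e-07 * 12.5714 * 1.8^2
Step 4: Id = 4.77e-03 A

4.77e-03


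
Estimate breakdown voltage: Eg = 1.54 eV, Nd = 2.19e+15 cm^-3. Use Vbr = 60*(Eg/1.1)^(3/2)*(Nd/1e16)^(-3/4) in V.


Step 1: Eg/1.1 = 1.54/1.1 = 1.400000
Step 2: (Eg/1.1)^1.5 = 1.400000^1.5 = 1.656502
Step 3: (Nd/1e16)^(-0.75) = (0.219)^(-0.75) = 3.123683
Step 4: Vbr = 60 * 1.656502 * 3.123683 = 310.5 V

310.5


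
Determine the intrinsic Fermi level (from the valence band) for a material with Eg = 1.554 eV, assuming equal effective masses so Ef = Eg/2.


Step 1: For an intrinsic semiconductor, the Fermi level sits at midgap.
Step 2: Ef = Eg / 2 = 1.554 / 2 = 0.777 eV

0.777


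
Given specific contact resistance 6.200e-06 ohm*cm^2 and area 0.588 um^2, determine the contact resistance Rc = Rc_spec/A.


Step 1: Convert area to cm^2: 0.588 um^2 = 5.8800e-09 cm^2
Step 2: Rc = Rc_spec / A = 6.200e-06 / 5.8800e-09
Step 3: Rc = 1.05e+03 ohms

1.05e+03


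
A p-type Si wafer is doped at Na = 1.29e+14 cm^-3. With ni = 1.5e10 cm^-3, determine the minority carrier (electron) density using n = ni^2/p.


Step 1: Majority hole concentration p ≈ Na = 1.29e+14 cm^-3
Step 2: n = ni^2 / Na = (1.5e10)^2 / 1.29e+14
Step 3: n = 1.74e+06 cm^-3

1.74e+06


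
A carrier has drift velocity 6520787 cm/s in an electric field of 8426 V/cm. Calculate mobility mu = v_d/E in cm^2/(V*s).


Step 1: mu = v_d / E
Step 2: mu = 6520787 / 8426
Step 3: mu = 773.89 cm^2/(V*s)

773.89


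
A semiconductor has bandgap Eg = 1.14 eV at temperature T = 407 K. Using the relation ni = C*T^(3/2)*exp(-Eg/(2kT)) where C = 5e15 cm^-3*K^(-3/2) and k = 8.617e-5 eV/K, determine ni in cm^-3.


Step 1: Compute kT = 8.617e-5 * 407 = 0.03507119 eV
Step 2: Exponent = -Eg/(2kT) = -1.14/(2*0.03507119) = -16.25266
Step 3: T^(3/2) = 407^1.5 = 8210.92
Step 4: ni = 5e15 * 8210.92 * exp(-16.25266) = 3.59e+12 cm^-3

3.59e+12


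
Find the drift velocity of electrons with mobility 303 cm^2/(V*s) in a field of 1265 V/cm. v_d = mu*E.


Step 1: v_d = mu * E
Step 2: v_d = 303 * 1265 = 383295
Step 3: v_d = 3.83e+05 cm/s

3.83e+05


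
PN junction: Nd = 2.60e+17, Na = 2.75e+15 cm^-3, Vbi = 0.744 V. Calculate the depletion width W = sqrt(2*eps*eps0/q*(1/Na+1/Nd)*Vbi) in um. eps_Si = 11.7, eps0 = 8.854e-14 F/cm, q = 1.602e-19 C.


Step 1: 1/Na + 1/Nd = 1/2.75e+15 + 1/2.60e+17 = 3.67483e-16
Step 2: 2*eps*eps0/q = 2*11.7*8.854e-14/1.602e-19 = 1.293281e+07
Step 3: W^2 = 1.293281e+07 * 3.67483e-16 * 0.744 = 3.53593e-09
Step 4: W = sqrt(3.53593e-09) = 5.946e-05 cm = 0.5946 um

0.5946


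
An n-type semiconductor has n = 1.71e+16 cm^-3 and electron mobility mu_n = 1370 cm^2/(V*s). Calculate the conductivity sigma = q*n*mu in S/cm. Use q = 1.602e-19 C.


Step 1: sigma = q * n * mu
Step 2: sigma = 1.602e-19 * 1.71e+16 * 1370
Step 3: sigma = 3.753e+00 S/cm

3.753e+00


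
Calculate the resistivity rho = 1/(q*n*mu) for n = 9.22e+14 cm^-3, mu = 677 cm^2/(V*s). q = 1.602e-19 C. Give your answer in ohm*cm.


Step 1: sigma = q * n * mu = 1.602e-19 * 9.22e+14 * 677 = 9.99959e-02 S/cm
Step 2: rho = 1 / sigma = 1 / 9.99959e-02 = 10 ohm*cm

10


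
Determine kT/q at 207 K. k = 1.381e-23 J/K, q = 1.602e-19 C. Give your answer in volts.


Step 1: kT = 1.381e-23 * 207 = 2.85867e-21 J
Step 2: Vt = kT/q = 2.85867e-21 / 1.602e-19
Step 3: Vt = 0.01784 V

0.01784


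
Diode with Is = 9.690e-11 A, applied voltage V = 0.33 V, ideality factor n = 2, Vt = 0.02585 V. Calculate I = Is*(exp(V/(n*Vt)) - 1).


Step 1: V/(n*Vt) = 0.33/(2*0.02585) = 6.3830
Step 2: exp(6.3830) = 5.9170e+02
Step 3: I = 9.690e-11 * (5.9170e+02 - 1) = 5.72e-08 A

5.72e-08


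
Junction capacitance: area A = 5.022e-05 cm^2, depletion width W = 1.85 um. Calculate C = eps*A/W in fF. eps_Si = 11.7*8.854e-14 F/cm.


Step 1: eps_Si = 11.7 * 8.854e-14 = 1.035918e-12 F/cm
Step 2: W in cm = 1.85 * 1e-4 = 1.85e-04 cm
Step 3: C = 1.035918e-12 * 5.022e-05 / 1.85e-04 = 2.812097e-13 F
Step 4: C = 281.21 fF

281.21


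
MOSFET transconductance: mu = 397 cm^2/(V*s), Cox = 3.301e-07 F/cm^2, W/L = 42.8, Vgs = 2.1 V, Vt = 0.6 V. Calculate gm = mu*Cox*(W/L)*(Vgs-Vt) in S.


Step 1: Vov = Vgs - Vt = 2.1 - 0.6 = 1.5 V
Step 2: gm = mu * Cox * (W/L) * Vov
Step 3: gm = 397 * 3.301e-07 * 42.8 * 1.5 = 8.41e-03 S

8.41e-03


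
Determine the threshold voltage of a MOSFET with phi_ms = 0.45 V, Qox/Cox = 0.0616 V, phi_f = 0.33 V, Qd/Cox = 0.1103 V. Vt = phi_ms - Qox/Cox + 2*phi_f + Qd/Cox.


Step 1: Vt = phi_ms - Qox/Cox + 2*phi_f + Qd/Cox
Step 2: Vt = 0.45 - 0.0616 + 2*0.33 + 0.1103
Step 3: Vt = 0.45 - 0.0616 + 0.66 + 0.1103
Step 4: Vt = 1.1587 V

1.1587


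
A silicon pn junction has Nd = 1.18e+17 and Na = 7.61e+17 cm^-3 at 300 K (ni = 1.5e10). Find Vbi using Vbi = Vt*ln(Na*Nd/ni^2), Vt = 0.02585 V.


Step 1: Compute Na*Nd/ni^2 = 7.61e+17 * 1.18e+17 / (1.5e10)^2 = 3.9910e+14
Step 2: ln(3.9910e+14) = 33.6202
Step 3: Vbi = 0.02585 * 33.6202 = 0.869 V

0.869


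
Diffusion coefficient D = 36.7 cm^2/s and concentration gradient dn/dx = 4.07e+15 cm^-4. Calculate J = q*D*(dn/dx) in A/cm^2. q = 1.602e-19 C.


Step 1: J = q * D * (dn/dx)
Step 2: J = 1.602e-19 * 36.7 * 4.07e+15
Step 3: J = 2.39e-02 A/cm^2

2.39e-02


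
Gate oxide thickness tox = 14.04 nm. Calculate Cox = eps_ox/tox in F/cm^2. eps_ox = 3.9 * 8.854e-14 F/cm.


Step 1: eps_ox = 3.9 * 8.854e-14 = 3.45306e-13 F/cm
Step 2: tox in cm = 14.04 nm * 1e-7 = 1.4040e-06 cm
Step 3: Cox = 3.45306e-13 / 1.4040e-06 = 2.46e-07 F/cm^2

2.46e-07


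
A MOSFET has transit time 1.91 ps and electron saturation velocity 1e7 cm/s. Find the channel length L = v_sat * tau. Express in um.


Step 1: tau in seconds = 1.91 ps * 1e-12 = 1.9100e-12 s
Step 2: L = v_sat * tau = 1e7 * 1.9100e-12 = 1.9100e-05 cm
Step 3: L in um = 1.9100e-05 * 1e4 = 0.191 um

0.191


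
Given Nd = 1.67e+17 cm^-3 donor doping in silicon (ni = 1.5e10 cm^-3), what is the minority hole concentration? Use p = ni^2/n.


Step 1: Since Nd >> ni, n ≈ Nd = 1.67e+17 cm^-3
Step 2: p = ni^2 / n = (1.5e10)^2 / 1.67e+17
Step 3: p = 2.25e20 / 1.67e+17 = 1.35e+03 cm^-3

1.35e+03


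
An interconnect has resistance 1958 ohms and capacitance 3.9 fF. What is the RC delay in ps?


Step 1: tau = R * C
Step 2: tau = 1958 * 3.9 fF = 1958 * 3.9e-15 F
Step 3: tau = 7.6362e-12 s = 7.6362 ps

7.6362


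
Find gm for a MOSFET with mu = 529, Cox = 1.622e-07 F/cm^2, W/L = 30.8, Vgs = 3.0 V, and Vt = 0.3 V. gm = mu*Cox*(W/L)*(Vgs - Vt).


Step 1: Vov = Vgs - Vt = 3.0 - 0.3 = 2.7 V
Step 2: gm = mu * Cox * (W/L) * Vov
Step 3: gm = 529 * 1.622e-07 * 30.8 * 2.7 = 7.14e-03 S

7.14e-03


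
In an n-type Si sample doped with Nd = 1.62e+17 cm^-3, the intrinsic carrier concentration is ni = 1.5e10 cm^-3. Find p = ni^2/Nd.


Step 1: Since Nd >> ni, n ≈ Nd = 1.62e+17 cm^-3
Step 2: p = ni^2 / n = (1.5e10)^2 / 1.62e+17
Step 3: p = 2.25e20 / 1.62e+17 = 1.39e+03 cm^-3

1.39e+03


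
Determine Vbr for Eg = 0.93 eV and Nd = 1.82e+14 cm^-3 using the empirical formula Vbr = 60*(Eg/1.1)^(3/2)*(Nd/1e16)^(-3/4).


Step 1: Eg/1.1 = 0.93/1.1 = 0.845455
Step 2: (Eg/1.1)^1.5 = 0.845455^1.5 = 0.777384
Step 3: (Nd/1e16)^(-0.75) = (0.0182)^(-0.75) = 20.181175
Step 4: Vbr = 60 * 0.777384 * 20.181175 = 941.3 V

941.3


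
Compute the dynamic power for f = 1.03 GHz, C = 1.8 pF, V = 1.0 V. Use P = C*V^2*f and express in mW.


Step 1: V^2 = 1.0^2 = 1.0 V^2
Step 2: P = C*V^2*f = 1.8e-12 F * 1.0 * 1.03e9 Hz
Step 3: P = 1.854e-03 W
Step 4: P = 1.854 mW

1.854


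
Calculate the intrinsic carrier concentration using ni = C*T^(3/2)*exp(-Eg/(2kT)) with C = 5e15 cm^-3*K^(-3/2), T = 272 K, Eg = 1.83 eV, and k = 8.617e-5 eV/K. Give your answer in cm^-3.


Step 1: Compute kT = 8.617e-5 * 272 = 0.02343824 eV
Step 2: Exponent = -Eg/(2kT) = -1.83/(2*0.02343824) = -39.03877
Step 3: T^(3/2) = 272^1.5 = 4485.94
Step 4: ni = 5e15 * 4485.94 * exp(-39.03877) = 2.49e+02 cm^-3

2.49e+02


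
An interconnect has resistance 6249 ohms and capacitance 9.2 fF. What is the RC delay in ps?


Step 1: tau = R * C
Step 2: tau = 6249 * 9.2 fF = 6249 * 9.2e-15 F
Step 3: tau = 5.74908e-11 s = 57.4908 ps

57.4908


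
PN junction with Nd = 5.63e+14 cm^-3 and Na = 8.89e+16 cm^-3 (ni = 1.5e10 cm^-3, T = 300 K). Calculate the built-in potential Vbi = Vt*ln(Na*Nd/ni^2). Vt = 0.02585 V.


Step 1: Compute Na*Nd/ni^2 = 8.89e+16 * 5.63e+14 / (1.5e10)^2 = 2.2245e+11
Step 2: ln(2.2245e+11) = 26.1280
Step 3: Vbi = 0.02585 * 26.1280 = 0.675 V

0.675


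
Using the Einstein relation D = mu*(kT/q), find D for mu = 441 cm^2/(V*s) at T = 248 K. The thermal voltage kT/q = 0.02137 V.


Step 1: D = mu * (kT/q)
Step 2: D = 441 * 0.02137
Step 3: D = 9.42 cm^2/s

9.42


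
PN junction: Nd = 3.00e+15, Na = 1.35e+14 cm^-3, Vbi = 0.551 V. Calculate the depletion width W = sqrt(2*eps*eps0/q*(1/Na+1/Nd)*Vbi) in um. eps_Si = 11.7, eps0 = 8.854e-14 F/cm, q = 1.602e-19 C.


Step 1: 1/Na + 1/Nd = 1/1.35e+14 + 1/3.00e+15 = 7.74074e-15
Step 2: 2*eps*eps0/q = 2*11.7*8.854e-14/1.602e-19 = 1.293281e+07
Step 3: W^2 = 1.293281e+07 * 7.74074e-15 * 0.551 = 5.51603e-08
Step 4: W = sqrt(5.51603e-08) = 2.349e-04 cm = 2.349 um

2.349


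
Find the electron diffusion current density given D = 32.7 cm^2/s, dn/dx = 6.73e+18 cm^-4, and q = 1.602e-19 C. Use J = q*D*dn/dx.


Step 1: J = q * D * (dn/dx)
Step 2: J = 1.602e-19 * 32.7 * 6.73e+18
Step 3: J = 3.53e+01 A/cm^2

3.53e+01


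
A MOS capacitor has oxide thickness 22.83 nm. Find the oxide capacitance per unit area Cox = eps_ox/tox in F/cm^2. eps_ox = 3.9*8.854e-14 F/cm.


Step 1: eps_ox = 3.9 * 8.854e-14 = 3.45306e-13 F/cm
Step 2: tox in cm = 22.83 nm * 1e-7 = 2.2830e-06 cm
Step 3: Cox = 3.45306e-13 / 2.2830e-06 = 1.51e-07 F/cm^2

1.51e-07


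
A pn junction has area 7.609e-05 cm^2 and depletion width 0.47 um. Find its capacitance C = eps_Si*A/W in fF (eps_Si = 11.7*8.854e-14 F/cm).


Step 1: eps_Si = 11.7 * 8.854e-14 = 1.035918e-12 F/cm
Step 2: W in cm = 0.47 * 1e-4 = 4.70e-05 cm
Step 3: C = 1.035918e-12 * 7.609e-05 / 4.70e-05 = 1.677085e-12 F
Step 4: C = 1677.09 fF

1677.09


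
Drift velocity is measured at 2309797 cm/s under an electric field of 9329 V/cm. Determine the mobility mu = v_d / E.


Step 1: mu = v_d / E
Step 2: mu = 2309797 / 9329
Step 3: mu = 247.59 cm^2/(V*s)

247.59


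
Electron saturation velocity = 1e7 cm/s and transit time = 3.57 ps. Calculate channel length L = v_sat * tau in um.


Step 1: tau in seconds = 3.57 ps * 1e-12 = 3.5700e-12 s
Step 2: L = v_sat * tau = 1e7 * 3.5700e-12 = 3.5700e-05 cm
Step 3: L in um = 3.5700e-05 * 1e4 = 0.357 um

0.357


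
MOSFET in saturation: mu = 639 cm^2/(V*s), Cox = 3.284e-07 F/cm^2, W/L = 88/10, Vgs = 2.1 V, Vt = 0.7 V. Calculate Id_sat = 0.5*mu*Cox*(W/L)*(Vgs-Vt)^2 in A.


Step 1: Overdrive voltage Vov = Vgs - Vt = 2.1 - 0.7 = 1.4 V
Step 2: W/L = 88/10 = 8.8
Step 3: Id = 0.5 * 639 * 3.284e-07 * 8.8 * 1.4^2
Step 4: Id = 1.81e-03 A

1.81e-03


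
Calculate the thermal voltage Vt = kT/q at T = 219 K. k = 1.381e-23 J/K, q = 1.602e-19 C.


Step 1: kT = 1.381e-23 * 219 = 3.02439e-21 J
Step 2: Vt = kT/q = 3.02439e-21 / 1.602e-19
Step 3: Vt = 0.01888 V

0.01888


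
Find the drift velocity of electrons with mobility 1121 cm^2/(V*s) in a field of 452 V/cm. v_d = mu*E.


Step 1: v_d = mu * E
Step 2: v_d = 1121 * 452 = 506692
Step 3: v_d = 5.07e+05 cm/s

5.07e+05


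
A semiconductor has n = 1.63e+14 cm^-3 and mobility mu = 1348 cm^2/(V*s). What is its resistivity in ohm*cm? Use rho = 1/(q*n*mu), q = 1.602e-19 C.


Step 1: sigma = q * n * mu = 1.602e-19 * 1.63e+14 * 1348 = 3.51998e-02 S/cm
Step 2: rho = 1 / sigma = 1 / 3.51998e-02 = 28.41 ohm*cm

28.41


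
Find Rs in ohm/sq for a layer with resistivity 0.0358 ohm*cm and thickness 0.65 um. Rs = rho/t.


Step 1: Convert thickness to cm: t = 0.65 um = 6.5000e-05 cm
Step 2: Rs = rho / t = 0.0358 / 6.5000e-05
Step 3: Rs = 550.8 ohm/sq

550.8


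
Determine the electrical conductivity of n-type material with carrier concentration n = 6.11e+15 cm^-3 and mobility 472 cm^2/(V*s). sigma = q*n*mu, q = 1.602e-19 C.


Step 1: sigma = q * n * mu
Step 2: sigma = 1.602e-19 * 6.11e+15 * 472
Step 3: sigma = 4.620e-01 S/cm

4.620e-01


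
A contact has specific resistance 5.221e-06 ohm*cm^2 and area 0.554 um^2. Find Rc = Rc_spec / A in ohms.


Step 1: Convert area to cm^2: 0.554 um^2 = 5.5400e-09 cm^2
Step 2: Rc = Rc_spec / A = 5.221e-06 / 5.5400e-09
Step 3: Rc = 9.42e+02 ohms

9.42e+02


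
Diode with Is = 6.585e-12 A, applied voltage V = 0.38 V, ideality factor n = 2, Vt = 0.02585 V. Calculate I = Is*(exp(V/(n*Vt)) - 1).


Step 1: V/(n*Vt) = 0.38/(2*0.02585) = 7.3501
Step 2: exp(7.3501) = 1.5564e+03
Step 3: I = 6.585e-12 * (1.5564e+03 - 1) = 1.02e-08 A

1.02e-08


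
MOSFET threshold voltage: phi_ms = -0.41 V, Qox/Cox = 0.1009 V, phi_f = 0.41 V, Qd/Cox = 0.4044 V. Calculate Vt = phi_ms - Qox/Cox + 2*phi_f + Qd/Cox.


Step 1: Vt = phi_ms - Qox/Cox + 2*phi_f + Qd/Cox
Step 2: Vt = -0.41 - 0.1009 + 2*0.41 + 0.4044
Step 3: Vt = -0.41 - 0.1009 + 0.82 + 0.4044
Step 4: Vt = 0.7135 V

0.7135


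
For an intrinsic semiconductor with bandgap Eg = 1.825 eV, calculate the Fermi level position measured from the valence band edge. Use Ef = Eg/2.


Step 1: For an intrinsic semiconductor, the Fermi level sits at midgap.
Step 2: Ef = Eg / 2 = 1.825 / 2 = 0.9125 eV

0.9125


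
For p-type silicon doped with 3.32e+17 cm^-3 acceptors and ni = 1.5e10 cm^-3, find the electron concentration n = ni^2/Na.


Step 1: Majority hole concentration p ≈ Na = 3.32e+17 cm^-3
Step 2: n = ni^2 / Na = (1.5e10)^2 / 3.32e+17
Step 3: n = 6.78e+02 cm^-3

6.78e+02


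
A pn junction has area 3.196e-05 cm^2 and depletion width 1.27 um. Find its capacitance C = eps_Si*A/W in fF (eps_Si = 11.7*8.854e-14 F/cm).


Step 1: eps_Si = 11.7 * 8.854e-14 = 1.035918e-12 F/cm
Step 2: W in cm = 1.27 * 1e-4 = 1.27e-04 cm
Step 3: C = 1.035918e-12 * 3.196e-05 / 1.27e-04 = 2.606924e-13 F
Step 4: C = 260.69 fF

260.69


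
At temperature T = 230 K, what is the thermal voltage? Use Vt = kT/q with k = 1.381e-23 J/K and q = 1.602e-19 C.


Step 1: kT = 1.381e-23 * 230 = 3.1763e-21 J
Step 2: Vt = kT/q = 3.1763e-21 / 1.602e-19
Step 3: Vt = 0.01983 V

0.01983


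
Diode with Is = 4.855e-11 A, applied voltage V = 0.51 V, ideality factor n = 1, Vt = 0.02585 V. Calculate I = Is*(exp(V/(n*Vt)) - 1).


Step 1: V/(n*Vt) = 0.51/(1*0.02585) = 19.7292
Step 2: exp(19.7292) = 3.7007e+08
Step 3: I = 4.855e-11 * (3.7007e+08 - 1) = 1.80e-02 A

1.80e-02


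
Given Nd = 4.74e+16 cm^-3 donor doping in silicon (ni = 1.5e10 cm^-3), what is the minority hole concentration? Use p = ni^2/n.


Step 1: Since Nd >> ni, n ≈ Nd = 4.74e+16 cm^-3
Step 2: p = ni^2 / n = (1.5e10)^2 / 4.74e+16
Step 3: p = 2.25e20 / 4.74e+16 = 4.75e+03 cm^-3

4.75e+03


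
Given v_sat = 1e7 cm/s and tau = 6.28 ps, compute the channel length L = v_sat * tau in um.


Step 1: tau in seconds = 6.28 ps * 1e-12 = 6.2800e-12 s
Step 2: L = v_sat * tau = 1e7 * 6.2800e-12 = 6.2800e-05 cm
Step 3: L in um = 6.2800e-05 * 1e4 = 0.628 um

0.628


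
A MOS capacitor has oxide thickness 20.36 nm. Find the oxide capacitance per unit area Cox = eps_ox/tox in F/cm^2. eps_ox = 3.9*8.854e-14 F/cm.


Step 1: eps_ox = 3.9 * 8.854e-14 = 3.45306e-13 F/cm
Step 2: tox in cm = 20.36 nm * 1e-7 = 2.0360e-06 cm
Step 3: Cox = 3.45306e-13 / 2.0360e-06 = 1.70e-07 F/cm^2

1.70e-07


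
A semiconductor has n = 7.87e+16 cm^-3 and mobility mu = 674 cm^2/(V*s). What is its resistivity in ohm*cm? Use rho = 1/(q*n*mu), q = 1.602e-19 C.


Step 1: sigma = q * n * mu = 1.602e-19 * 7.87e+16 * 674 = 8.49762e+00 S/cm
Step 2: rho = 1 / sigma = 1 / 8.49762e+00 = 0.1177 ohm*cm

0.1177


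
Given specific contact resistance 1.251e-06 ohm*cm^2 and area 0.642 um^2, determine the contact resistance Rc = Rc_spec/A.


Step 1: Convert area to cm^2: 0.642 um^2 = 6.4200e-09 cm^2
Step 2: Rc = Rc_spec / A = 1.251e-06 / 6.4200e-09
Step 3: Rc = 1.95e+02 ohms

1.95e+02


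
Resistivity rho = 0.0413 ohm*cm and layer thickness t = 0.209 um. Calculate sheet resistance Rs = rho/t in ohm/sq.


Step 1: Convert thickness to cm: t = 0.209 um = 2.0900e-05 cm
Step 2: Rs = rho / t = 0.0413 / 2.0900e-05
Step 3: Rs = 1976.1 ohm/sq

1976.1


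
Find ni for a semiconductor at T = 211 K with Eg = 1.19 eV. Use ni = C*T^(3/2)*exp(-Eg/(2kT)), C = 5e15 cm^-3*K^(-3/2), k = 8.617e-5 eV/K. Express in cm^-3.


Step 1: Compute kT = 8.617e-5 * 211 = 0.01818187 eV
Step 2: Exponent = -Eg/(2kT) = -1.19/(2*0.01818187) = -32.72491
Step 3: T^(3/2) = 211^1.5 = 3064.95
Step 4: ni = 5e15 * 3064.95 * exp(-32.72491) = 9.40e+04 cm^-3

9.40e+04


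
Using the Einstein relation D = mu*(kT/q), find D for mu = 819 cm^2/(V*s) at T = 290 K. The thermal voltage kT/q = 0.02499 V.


Step 1: D = mu * (kT/q)
Step 2: D = 819 * 0.02499
Step 3: D = 20.47 cm^2/s

20.47


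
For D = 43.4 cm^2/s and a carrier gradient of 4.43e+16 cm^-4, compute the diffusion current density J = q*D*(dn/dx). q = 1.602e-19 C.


Step 1: J = q * D * (dn/dx)
Step 2: J = 1.602e-19 * 43.4 * 4.43e+16
Step 3: J = 3.08e-01 A/cm^2

3.08e-01


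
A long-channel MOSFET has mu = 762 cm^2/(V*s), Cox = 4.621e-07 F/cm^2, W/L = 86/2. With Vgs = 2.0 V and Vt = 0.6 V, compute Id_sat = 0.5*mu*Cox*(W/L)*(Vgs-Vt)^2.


Step 1: Overdrive voltage Vov = Vgs - Vt = 2.0 - 0.6 = 1.4 V
Step 2: W/L = 86/2 = 43
Step 3: Id = 0.5 * 762 * 4.621e-07 * 43 * 1.4^2
Step 4: Id = 1.48e-02 A

1.48e-02


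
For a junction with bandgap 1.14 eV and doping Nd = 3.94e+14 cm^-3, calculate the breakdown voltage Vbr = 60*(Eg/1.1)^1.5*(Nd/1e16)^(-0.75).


Step 1: Eg/1.1 = 1.14/1.1 = 1.036364
Step 2: (Eg/1.1)^1.5 = 1.036364^1.5 = 1.055039
Step 3: (Nd/1e16)^(-0.75) = (0.0394)^(-0.75) = 11.307793
Step 4: Vbr = 60 * 1.055039 * 11.307793 = 715.8 V

715.8


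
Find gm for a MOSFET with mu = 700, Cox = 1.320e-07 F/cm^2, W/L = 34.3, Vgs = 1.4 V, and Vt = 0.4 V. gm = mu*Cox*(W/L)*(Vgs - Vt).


Step 1: Vov = Vgs - Vt = 1.4 - 0.4 = 1.0 V
Step 2: gm = mu * Cox * (W/L) * Vov
Step 3: gm = 700 * 1.320e-07 * 34.3 * 1.0 = 3.17e-03 S

3.17e-03


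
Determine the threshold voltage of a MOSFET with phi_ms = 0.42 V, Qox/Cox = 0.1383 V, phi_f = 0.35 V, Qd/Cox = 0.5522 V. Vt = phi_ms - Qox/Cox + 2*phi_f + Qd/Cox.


Step 1: Vt = phi_ms - Qox/Cox + 2*phi_f + Qd/Cox
Step 2: Vt = 0.42 - 0.1383 + 2*0.35 + 0.5522
Step 3: Vt = 0.42 - 0.1383 + 0.7 + 0.5522
Step 4: Vt = 1.5339 V

1.5339


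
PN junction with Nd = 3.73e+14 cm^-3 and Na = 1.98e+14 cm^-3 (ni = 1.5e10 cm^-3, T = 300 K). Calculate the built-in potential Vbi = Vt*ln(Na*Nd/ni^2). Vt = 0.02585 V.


Step 1: Compute Na*Nd/ni^2 = 1.98e+14 * 3.73e+14 / (1.5e10)^2 = 3.2824e+08
Step 2: ln(3.2824e+08) = 19.6093
Step 3: Vbi = 0.02585 * 19.6093 = 0.507 V

0.507


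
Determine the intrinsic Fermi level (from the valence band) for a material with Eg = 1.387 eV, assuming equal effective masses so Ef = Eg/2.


Step 1: For an intrinsic semiconductor, the Fermi level sits at midgap.
Step 2: Ef = Eg / 2 = 1.387 / 2 = 0.6935 eV

0.6935


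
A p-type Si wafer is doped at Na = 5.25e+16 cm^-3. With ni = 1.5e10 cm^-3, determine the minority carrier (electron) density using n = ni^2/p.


Step 1: Majority hole concentration p ≈ Na = 5.25e+16 cm^-3
Step 2: n = ni^2 / Na = (1.5e10)^2 / 5.25e+16
Step 3: n = 4.29e+03 cm^-3

4.29e+03


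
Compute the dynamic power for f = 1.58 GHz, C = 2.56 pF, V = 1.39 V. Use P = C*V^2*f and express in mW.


Step 1: V^2 = 1.39^2 = 1.9321 V^2
Step 2: P = C*V^2*f = 2.56e-12 F * 1.9321 * 1.58e9 Hz
Step 3: P = 7.81495808e-03 W
Step 4: P = 7.815 mW

7.815


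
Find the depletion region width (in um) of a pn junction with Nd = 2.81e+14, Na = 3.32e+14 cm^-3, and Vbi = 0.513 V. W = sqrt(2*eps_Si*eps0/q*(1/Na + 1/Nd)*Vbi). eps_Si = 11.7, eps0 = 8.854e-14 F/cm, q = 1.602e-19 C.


Step 1: 1/Na + 1/Nd = 1/3.32e+14 + 1/2.81e+14 = 6.57077e-15
Step 2: 2*eps*eps0/q = 2*11.7*8.854e-14/1.602e-19 = 1.293281e+07
Step 3: W^2 = 1.293281e+07 * 6.57077e-15 * 0.513 = 4.35940e-08
Step 4: W = sqrt(4.35940e-08) = 2.088e-04 cm = 2.088 um

2.088


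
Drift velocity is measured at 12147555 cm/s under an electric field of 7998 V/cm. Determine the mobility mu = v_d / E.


Step 1: mu = v_d / E
Step 2: mu = 12147555 / 7998
Step 3: mu = 1518.82 cm^2/(V*s)

1518.82


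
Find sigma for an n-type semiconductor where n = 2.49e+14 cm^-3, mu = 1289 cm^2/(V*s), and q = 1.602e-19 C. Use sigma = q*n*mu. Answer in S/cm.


Step 1: sigma = q * n * mu
Step 2: sigma = 1.602e-19 * 2.49e+14 * 1289
Step 3: sigma = 5.142e-02 S/cm

5.142e-02


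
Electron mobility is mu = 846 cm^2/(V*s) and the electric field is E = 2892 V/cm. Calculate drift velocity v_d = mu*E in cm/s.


Step 1: v_d = mu * E
Step 2: v_d = 846 * 2892 = 2446632
Step 3: v_d = 2.45e+06 cm/s

2.45e+06


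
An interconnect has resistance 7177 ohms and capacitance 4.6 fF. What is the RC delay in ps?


Step 1: tau = R * C
Step 2: tau = 7177 * 4.6 fF = 7177 * 4.6e-15 F
Step 3: tau = 3.30142e-11 s = 33.0142 ps

33.0142


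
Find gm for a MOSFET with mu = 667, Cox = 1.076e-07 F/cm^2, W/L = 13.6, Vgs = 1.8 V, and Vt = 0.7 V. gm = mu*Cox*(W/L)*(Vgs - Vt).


Step 1: Vov = Vgs - Vt = 1.8 - 0.7 = 1.1 V
Step 2: gm = mu * Cox * (W/L) * Vov
Step 3: gm = 667 * 1.076e-07 * 13.6 * 1.1 = 1.07e-03 S

1.07e-03


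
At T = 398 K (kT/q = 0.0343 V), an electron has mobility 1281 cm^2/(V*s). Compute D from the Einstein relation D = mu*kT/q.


Step 1: D = mu * (kT/q)
Step 2: D = 1281 * 0.0343
Step 3: D = 43.94 cm^2/s

43.94


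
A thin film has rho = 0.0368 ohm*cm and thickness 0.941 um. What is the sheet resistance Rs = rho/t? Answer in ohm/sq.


Step 1: Convert thickness to cm: t = 0.941 um = 9.4100e-05 cm
Step 2: Rs = rho / t = 0.0368 / 9.4100e-05
Step 3: Rs = 391.1 ohm/sq

391.1


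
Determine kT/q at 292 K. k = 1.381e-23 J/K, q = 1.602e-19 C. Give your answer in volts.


Step 1: kT = 1.381e-23 * 292 = 4.03252e-21 J
Step 2: Vt = kT/q = 4.03252e-21 / 1.602e-19
Step 3: Vt = 0.02517 V

0.02517


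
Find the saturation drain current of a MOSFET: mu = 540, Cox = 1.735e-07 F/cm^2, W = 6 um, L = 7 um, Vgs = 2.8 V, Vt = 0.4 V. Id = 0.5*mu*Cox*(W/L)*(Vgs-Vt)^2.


Step 1: Overdrive voltage Vov = Vgs - Vt = 2.8 - 0.4 = 2.4 V
Step 2: W/L = 6/7 = 0.857143
Step 3: Id = 0.5 * 540 * 1.735e-07 * 0.857143 * 2.4^2
Step 4: Id = 2.31e-04 A

2.31e-04


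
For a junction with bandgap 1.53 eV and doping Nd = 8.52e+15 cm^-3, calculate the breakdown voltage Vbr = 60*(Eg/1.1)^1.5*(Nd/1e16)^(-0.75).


Step 1: Eg/1.1 = 1.53/1.1 = 1.390909
Step 2: (Eg/1.1)^1.5 = 1.390909^1.5 = 1.640394
Step 3: (Nd/1e16)^(-0.75) = (0.852)^(-0.75) = 1.127640
Step 4: Vbr = 60 * 1.640394 * 1.127640 = 111.0 V

111.0


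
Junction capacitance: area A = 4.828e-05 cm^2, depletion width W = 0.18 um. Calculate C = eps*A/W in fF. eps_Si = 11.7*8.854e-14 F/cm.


Step 1: eps_Si = 11.7 * 8.854e-14 = 1.035918e-12 F/cm
Step 2: W in cm = 0.18 * 1e-4 = 1.80e-05 cm
Step 3: C = 1.035918e-12 * 4.828e-05 / 1.80e-05 = 2.778562e-12 F
Step 4: C = 2778.56 fF

2778.56


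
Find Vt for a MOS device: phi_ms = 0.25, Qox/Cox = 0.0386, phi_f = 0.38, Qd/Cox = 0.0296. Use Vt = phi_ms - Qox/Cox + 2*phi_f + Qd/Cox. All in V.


Step 1: Vt = phi_ms - Qox/Cox + 2*phi_f + Qd/Cox
Step 2: Vt = 0.25 - 0.0386 + 2*0.38 + 0.0296
Step 3: Vt = 0.25 - 0.0386 + 0.76 + 0.0296
Step 4: Vt = 1.001 V

1.001


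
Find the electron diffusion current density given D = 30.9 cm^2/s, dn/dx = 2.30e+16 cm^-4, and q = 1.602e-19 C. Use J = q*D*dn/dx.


Step 1: J = q * D * (dn/dx)
Step 2: J = 1.602e-19 * 30.9 * 2.30e+16
Step 3: J = 1.14e-01 A/cm^2

1.14e-01


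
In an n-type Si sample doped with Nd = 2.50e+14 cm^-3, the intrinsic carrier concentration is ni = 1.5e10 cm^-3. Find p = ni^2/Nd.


Step 1: Since Nd >> ni, n ≈ Nd = 2.50e+14 cm^-3
Step 2: p = ni^2 / n = (1.5e10)^2 / 2.50e+14
Step 3: p = 2.25e20 / 2.50e+14 = 9.00e+05 cm^-3

9.00e+05


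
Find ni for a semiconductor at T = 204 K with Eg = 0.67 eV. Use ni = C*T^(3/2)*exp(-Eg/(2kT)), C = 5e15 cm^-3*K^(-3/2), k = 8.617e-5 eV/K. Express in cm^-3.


Step 1: Compute kT = 8.617e-5 * 204 = 0.01757868 eV
Step 2: Exponent = -Eg/(2kT) = -0.67/(2*0.01757868) = -19.05718
Step 3: T^(3/2) = 204^1.5 = 2913.70
Step 4: ni = 5e15 * 2913.70 * exp(-19.05718) = 7.71e+10 cm^-3

7.71e+10


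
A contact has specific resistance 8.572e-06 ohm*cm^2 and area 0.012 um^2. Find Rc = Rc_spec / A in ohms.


Step 1: Convert area to cm^2: 0.012 um^2 = 1.2000e-10 cm^2
Step 2: Rc = Rc_spec / A = 8.572e-06 / 1.2000e-10
Step 3: Rc = 7.14e+04 ohms

7.14e+04


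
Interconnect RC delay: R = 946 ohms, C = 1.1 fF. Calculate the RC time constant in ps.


Step 1: tau = R * C
Step 2: tau = 946 * 1.1 fF = 946 * 1.1e-15 F
Step 3: tau = 1.0406e-12 s = 1.0406 ps

1.0406


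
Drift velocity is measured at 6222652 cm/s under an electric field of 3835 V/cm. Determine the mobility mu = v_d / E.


Step 1: mu = v_d / E
Step 2: mu = 6222652 / 3835
Step 3: mu = 1622.6 cm^2/(V*s)

1622.6


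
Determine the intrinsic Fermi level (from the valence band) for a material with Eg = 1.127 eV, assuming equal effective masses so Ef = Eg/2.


Step 1: For an intrinsic semiconductor, the Fermi level sits at midgap.
Step 2: Ef = Eg / 2 = 1.127 / 2 = 0.5635 eV

0.5635


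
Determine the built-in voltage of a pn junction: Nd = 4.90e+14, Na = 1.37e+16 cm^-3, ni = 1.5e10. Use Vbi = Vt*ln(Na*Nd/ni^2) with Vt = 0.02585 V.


Step 1: Compute Na*Nd/ni^2 = 1.37e+16 * 4.90e+14 / (1.5e10)^2 = 2.9836e+10
Step 2: ln(2.9836e+10) = 24.1190
Step 3: Vbi = 0.02585 * 24.1190 = 0.623 V

0.623


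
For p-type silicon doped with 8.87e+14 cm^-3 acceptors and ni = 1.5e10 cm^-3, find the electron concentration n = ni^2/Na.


Step 1: Majority hole concentration p ≈ Na = 8.87e+14 cm^-3
Step 2: n = ni^2 / Na = (1.5e10)^2 / 8.87e+14
Step 3: n = 2.54e+05 cm^-3

2.54e+05


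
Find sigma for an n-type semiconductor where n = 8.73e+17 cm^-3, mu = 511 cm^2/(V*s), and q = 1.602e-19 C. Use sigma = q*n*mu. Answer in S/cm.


Step 1: sigma = q * n * mu
Step 2: sigma = 1.602e-19 * 8.73e+17 * 511
Step 3: sigma = 7.147e+01 S/cm

7.147e+01


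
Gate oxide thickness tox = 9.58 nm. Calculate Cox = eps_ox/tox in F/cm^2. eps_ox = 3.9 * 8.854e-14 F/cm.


Step 1: eps_ox = 3.9 * 8.854e-14 = 3.45306e-13 F/cm
Step 2: tox in cm = 9.58 nm * 1e-7 = 9.5800e-07 cm
Step 3: Cox = 3.45306e-13 / 9.5800e-07 = 3.60e-07 F/cm^2

3.60e-07


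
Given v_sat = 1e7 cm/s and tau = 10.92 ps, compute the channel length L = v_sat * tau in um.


Step 1: tau in seconds = 10.92 ps * 1e-12 = 1.0920e-11 s
Step 2: L = v_sat * tau = 1e7 * 1.0920e-11 = 1.0920e-04 cm
Step 3: L in um = 1.0920e-04 * 1e4 = 1.092 um

1.092


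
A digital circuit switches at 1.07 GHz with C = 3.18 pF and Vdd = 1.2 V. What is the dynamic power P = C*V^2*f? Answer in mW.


Step 1: V^2 = 1.2^2 = 1.44 V^2
Step 2: P = C*V^2*f = 3.18e-12 F * 1.44 * 1.07e9 Hz
Step 3: P = 4.899744e-03 W
Step 4: P = 4.9 mW

4.9


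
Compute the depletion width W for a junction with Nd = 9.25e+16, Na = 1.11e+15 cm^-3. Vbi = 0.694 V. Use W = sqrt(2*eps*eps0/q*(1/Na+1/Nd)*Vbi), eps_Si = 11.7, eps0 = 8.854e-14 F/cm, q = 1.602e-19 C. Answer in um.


Step 1: 1/Na + 1/Nd = 1/1.11e+15 + 1/9.25e+16 = 9.11712e-16
Step 2: 2*eps*eps0/q = 2*11.7*8.854e-14/1.602e-19 = 1.293281e+07
Step 3: W^2 = 1.293281e+07 * 9.11712e-16 * 0.694 = 8.18295e-09
Step 4: W = sqrt(8.18295e-09) = 9.046e-05 cm = 0.9046 um

0.9046


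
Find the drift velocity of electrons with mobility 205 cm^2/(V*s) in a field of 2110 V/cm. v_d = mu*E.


Step 1: v_d = mu * E
Step 2: v_d = 205 * 2110 = 432550
Step 3: v_d = 4.33e+05 cm/s

4.33e+05


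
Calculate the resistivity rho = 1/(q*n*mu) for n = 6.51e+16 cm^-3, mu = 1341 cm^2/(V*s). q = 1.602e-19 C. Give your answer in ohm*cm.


Step 1: sigma = q * n * mu = 1.602e-19 * 6.51e+16 * 1341 = 1.39853e+01 S/cm
Step 2: rho = 1 / sigma = 1 / 1.39853e+01 = 0.0715 ohm*cm

0.0715


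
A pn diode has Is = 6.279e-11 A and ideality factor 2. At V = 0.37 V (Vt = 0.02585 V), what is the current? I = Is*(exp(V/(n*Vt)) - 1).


Step 1: V/(n*Vt) = 0.37/(2*0.02585) = 7.1567
Step 2: exp(7.1567) = 1.2827e+03
Step 3: I = 6.279e-11 * (1.2827e+03 - 1) = 8.05e-08 A

8.05e-08


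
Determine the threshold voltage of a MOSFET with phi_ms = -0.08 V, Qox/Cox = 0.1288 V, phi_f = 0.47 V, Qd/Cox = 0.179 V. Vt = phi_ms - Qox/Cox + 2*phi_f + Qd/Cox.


Step 1: Vt = phi_ms - Qox/Cox + 2*phi_f + Qd/Cox
Step 2: Vt = -0.08 - 0.1288 + 2*0.47 + 0.179
Step 3: Vt = -0.08 - 0.1288 + 0.94 + 0.179
Step 4: Vt = 0.9102 V

0.9102


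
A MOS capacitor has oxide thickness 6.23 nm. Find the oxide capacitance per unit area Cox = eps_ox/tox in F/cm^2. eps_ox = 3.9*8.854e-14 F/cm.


Step 1: eps_ox = 3.9 * 8.854e-14 = 3.45306e-13 F/cm
Step 2: tox in cm = 6.23 nm * 1e-7 = 6.2300e-07 cm
Step 3: Cox = 3.45306e-13 / 6.2300e-07 = 5.54e-07 F/cm^2

5.54e-07


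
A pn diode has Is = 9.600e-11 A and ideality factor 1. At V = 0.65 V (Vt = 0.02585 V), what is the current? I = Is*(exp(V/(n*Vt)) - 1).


Step 1: V/(n*Vt) = 0.65/(1*0.02585) = 25.1451
Step 2: exp(25.1451) = 8.3249e+10
Step 3: I = 9.600e-11 * (8.3249e+10 - 1) = 7.99e+00 A

7.99e+00


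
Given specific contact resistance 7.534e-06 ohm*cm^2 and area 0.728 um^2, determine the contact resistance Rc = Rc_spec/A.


Step 1: Convert area to cm^2: 0.728 um^2 = 7.2800e-09 cm^2
Step 2: Rc = Rc_spec / A = 7.534e-06 / 7.2800e-09
Step 3: Rc = 1.03e+03 ohms

1.03e+03


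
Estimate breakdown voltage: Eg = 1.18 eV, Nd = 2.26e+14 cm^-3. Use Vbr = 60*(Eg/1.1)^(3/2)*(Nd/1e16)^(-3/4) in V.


Step 1: Eg/1.1 = 1.18/1.1 = 1.072727
Step 2: (Eg/1.1)^1.5 = 1.072727^1.5 = 1.111051
Step 3: (Nd/1e16)^(-0.75) = (0.0226)^(-0.75) = 17.156104
Step 4: Vbr = 60 * 1.111051 * 17.156104 = 1143.7 V

1143.7


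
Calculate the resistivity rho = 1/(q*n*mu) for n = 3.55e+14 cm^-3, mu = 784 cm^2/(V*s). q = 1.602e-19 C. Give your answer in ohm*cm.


Step 1: sigma = q * n * mu = 1.602e-19 * 3.55e+14 * 784 = 4.45869e-02 S/cm
Step 2: rho = 1 / sigma = 1 / 4.45869e-02 = 22.43 ohm*cm

22.43


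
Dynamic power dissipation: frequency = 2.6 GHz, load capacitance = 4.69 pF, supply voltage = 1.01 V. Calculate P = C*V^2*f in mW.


Step 1: V^2 = 1.01^2 = 1.0201 V^2
Step 2: P = C*V^2*f = 4.69e-12 F * 1.0201 * 2.6e9 Hz
Step 3: P = 1.24390994e-02 W
Step 4: P = 12.439 mW

12.439


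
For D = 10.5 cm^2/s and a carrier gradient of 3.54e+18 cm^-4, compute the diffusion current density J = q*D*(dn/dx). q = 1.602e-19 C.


Step 1: J = q * D * (dn/dx)
Step 2: J = 1.602e-19 * 10.5 * 3.54e+18
Step 3: J = 5.95e+00 A/cm^2

5.95e+00


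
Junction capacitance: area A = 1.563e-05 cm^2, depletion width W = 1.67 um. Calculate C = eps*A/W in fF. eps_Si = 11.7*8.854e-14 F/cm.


Step 1: eps_Si = 11.7 * 8.854e-14 = 1.035918e-12 F/cm
Step 2: W in cm = 1.67 * 1e-4 = 1.67e-04 cm
Step 3: C = 1.035918e-12 * 1.563e-05 / 1.67e-04 = 9.695448e-14 F
Step 4: C = 96.95 fF

96.95


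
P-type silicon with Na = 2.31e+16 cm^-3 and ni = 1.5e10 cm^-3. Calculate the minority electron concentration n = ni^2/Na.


Step 1: Majority hole concentration p ≈ Na = 2.31e+16 cm^-3
Step 2: n = ni^2 / Na = (1.5e10)^2 / 2.31e+16
Step 3: n = 9.74e+03 cm^-3

9.74e+03
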